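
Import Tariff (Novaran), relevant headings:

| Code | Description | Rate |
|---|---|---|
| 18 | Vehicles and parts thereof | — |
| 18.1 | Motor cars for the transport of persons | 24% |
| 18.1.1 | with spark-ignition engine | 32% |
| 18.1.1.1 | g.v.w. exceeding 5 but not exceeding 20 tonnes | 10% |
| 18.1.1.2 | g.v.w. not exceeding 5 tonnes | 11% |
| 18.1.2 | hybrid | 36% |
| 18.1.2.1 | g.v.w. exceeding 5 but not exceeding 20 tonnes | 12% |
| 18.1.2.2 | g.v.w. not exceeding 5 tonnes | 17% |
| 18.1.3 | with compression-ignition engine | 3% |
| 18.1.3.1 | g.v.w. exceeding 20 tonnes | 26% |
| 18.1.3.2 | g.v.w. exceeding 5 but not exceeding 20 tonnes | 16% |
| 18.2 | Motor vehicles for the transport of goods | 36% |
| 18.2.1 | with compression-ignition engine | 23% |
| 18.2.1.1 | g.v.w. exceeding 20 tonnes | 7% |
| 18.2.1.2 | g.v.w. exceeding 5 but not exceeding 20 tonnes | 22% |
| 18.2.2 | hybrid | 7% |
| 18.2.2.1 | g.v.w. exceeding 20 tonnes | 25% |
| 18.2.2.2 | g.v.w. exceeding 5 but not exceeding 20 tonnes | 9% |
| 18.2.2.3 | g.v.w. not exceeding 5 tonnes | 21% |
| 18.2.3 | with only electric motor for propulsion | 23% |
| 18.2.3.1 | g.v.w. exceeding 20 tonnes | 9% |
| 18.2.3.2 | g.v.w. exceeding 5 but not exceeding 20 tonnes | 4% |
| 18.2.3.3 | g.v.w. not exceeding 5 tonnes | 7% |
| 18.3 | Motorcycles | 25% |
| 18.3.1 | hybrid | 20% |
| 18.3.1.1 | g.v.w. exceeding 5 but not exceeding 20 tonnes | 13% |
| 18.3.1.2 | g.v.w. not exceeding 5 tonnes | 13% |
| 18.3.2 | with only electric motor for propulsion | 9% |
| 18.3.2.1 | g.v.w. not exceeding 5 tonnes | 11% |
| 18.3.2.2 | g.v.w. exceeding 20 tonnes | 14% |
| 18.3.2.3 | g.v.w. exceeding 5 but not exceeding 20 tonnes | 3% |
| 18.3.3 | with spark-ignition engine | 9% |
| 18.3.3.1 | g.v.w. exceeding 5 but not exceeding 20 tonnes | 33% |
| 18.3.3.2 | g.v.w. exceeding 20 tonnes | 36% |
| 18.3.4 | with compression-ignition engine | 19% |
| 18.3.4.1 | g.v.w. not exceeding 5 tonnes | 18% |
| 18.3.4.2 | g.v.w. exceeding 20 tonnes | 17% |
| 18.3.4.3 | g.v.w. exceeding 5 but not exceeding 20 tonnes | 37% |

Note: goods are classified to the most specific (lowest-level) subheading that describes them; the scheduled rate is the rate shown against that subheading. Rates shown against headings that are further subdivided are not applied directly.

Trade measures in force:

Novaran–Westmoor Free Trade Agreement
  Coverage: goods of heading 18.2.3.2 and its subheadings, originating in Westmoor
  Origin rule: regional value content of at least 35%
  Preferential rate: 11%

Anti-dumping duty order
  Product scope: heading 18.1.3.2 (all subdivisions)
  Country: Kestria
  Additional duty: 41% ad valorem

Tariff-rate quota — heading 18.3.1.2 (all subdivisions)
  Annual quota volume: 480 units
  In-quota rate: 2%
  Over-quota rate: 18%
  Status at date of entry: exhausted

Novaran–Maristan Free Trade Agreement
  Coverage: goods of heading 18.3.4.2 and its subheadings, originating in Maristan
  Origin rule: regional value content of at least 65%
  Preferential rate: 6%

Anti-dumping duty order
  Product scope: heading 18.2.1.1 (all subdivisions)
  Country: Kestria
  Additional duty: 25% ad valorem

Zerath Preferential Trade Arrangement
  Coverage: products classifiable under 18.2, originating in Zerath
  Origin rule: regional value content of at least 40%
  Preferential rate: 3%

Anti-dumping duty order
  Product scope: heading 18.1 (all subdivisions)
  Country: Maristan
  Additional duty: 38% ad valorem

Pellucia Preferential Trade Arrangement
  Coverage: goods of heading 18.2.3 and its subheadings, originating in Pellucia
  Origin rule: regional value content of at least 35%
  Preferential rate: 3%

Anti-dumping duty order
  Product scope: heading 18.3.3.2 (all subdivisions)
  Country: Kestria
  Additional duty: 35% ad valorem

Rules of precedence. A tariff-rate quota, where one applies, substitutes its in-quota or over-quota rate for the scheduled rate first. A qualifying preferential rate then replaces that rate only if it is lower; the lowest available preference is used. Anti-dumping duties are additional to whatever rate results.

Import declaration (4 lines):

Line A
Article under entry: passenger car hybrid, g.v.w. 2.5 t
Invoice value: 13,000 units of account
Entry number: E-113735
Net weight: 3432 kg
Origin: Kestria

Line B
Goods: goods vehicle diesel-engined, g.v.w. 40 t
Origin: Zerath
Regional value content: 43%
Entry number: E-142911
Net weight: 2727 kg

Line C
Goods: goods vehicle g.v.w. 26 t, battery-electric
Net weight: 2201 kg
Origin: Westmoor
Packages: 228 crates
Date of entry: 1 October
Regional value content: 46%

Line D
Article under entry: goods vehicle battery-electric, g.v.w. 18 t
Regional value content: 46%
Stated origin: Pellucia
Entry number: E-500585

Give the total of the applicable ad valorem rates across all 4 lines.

Line A: passenger car → 18.1; hybrid → 18.1.2; g.v.w. 2.5 t → 18.1.2.2. Scheduled 17%. No special measure applies. → 17%.
Line B: goods vehicle → 18.2; diesel-engined → 18.2.1; g.v.w. 40 t → 18.2.1.1. Scheduled 7%. Zerath agreement on 18.2: RVC ≥ 40% → 3% available; preferential 3%. → 3%.
Line C: goods vehicle → 18.2; battery-electric → 18.2.3; g.v.w. 26 t → 18.2.3.1. Scheduled 9%. Westmoor agreement on 18.2.3.2: 18.2.3.1 not covered. → 9%.
Line D: goods vehicle → 18.2; battery-electric → 18.2.3; g.v.w. 18 t → 18.2.3.2. Scheduled 4%. Pellucia agreement on 18.2.3: RVC ≥ 35% → 3% available; preferential 3%. → 3%.
Sum: 17% + 3% + 9% + 3% = 32%.

32%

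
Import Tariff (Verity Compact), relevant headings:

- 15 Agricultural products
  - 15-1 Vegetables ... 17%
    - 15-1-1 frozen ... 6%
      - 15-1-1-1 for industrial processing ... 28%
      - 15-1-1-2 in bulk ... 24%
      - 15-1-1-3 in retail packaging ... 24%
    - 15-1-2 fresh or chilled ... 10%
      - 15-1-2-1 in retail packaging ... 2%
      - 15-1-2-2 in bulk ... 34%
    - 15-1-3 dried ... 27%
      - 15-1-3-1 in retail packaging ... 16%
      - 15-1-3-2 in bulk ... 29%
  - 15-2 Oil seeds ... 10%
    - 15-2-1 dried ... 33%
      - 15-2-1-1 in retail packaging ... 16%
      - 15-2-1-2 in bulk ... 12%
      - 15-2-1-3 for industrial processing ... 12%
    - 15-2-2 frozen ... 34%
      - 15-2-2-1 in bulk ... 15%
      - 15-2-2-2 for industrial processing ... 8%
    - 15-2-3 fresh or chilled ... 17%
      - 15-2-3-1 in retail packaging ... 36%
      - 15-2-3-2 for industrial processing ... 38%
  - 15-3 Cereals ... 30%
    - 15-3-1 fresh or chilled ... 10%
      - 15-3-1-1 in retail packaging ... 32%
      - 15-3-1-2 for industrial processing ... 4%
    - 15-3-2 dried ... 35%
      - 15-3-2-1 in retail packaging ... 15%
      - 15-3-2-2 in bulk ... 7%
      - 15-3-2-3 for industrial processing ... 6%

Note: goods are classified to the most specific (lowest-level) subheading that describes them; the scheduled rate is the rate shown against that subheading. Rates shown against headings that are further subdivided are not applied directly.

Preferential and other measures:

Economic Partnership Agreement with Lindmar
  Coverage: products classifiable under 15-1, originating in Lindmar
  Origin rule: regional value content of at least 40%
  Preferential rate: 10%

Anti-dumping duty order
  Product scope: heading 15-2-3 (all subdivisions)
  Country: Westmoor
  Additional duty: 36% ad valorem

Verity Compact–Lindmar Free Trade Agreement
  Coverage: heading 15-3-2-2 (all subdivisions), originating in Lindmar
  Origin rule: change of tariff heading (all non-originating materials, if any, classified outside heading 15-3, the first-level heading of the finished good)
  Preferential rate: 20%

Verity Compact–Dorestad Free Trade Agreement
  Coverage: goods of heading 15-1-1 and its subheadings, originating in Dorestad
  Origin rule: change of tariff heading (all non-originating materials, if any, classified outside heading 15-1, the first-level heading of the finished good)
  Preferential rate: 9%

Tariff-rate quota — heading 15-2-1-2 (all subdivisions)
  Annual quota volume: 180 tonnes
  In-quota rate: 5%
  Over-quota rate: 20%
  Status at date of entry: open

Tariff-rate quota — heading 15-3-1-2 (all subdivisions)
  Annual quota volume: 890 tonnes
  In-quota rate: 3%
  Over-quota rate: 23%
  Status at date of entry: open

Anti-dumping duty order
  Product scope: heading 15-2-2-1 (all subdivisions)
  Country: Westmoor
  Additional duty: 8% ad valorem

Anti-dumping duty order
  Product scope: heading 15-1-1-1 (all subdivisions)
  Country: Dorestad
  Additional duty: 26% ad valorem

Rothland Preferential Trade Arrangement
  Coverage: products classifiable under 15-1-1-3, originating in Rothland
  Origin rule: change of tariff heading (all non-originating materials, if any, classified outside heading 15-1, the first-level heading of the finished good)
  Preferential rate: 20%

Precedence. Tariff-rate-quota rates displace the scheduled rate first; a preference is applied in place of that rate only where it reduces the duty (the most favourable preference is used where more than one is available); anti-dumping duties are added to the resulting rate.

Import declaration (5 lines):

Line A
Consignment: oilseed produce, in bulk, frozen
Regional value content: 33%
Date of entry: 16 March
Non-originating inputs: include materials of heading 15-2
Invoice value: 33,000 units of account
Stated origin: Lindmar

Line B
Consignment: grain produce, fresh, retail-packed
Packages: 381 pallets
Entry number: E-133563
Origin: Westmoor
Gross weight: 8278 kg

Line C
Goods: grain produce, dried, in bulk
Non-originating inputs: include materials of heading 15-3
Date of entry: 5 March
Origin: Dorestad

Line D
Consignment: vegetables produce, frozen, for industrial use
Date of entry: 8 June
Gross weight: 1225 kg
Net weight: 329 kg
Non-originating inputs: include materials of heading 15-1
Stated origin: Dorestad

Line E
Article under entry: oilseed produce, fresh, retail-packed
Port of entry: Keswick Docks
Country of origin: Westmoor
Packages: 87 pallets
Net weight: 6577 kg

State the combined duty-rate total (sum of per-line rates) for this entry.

180%

Line A: oilseed → 15-2; frozen → 15-2-2; in bulk → 15-2-2-1. Scheduled 15%. Lindmar agreement on 15-1: 15-2-2-1 not covered; Lindmar agreement on 15-3-2-2: 15-2-2-1 not covered. → 15%.
Line B: grain → 15-3; fresh → 15-3-1; retail-packed → 15-3-1-1. Scheduled 32%. No special measure applies. → 32%.
Line C: grain → 15-3; dried → 15-3-2; in bulk → 15-3-2-2. Scheduled 7%. Dorestad agreement on 15-1-1: 15-3-2-2 not covered. → 7%.
Line D: vegetables → 15-1; frozen → 15-1-1; for industrial use → 15-1-1-1. Scheduled 28%. Dorestad agreement on 15-1-1: CTH not met; anti-dumping (Dorestad, 15-1-1-1): +26%; total 28% + 26% = 54%. → 54%.
Line E: oilseed → 15-2; fresh → 15-2-3; retail-packed → 15-2-3-1. Scheduled 36%. anti-dumping (Westmoor, 15-2-3): +36%; total 36% + 36% = 72%. → 72%.
Sum: 15% + 32% + 7% + 54% + 72% = 180%.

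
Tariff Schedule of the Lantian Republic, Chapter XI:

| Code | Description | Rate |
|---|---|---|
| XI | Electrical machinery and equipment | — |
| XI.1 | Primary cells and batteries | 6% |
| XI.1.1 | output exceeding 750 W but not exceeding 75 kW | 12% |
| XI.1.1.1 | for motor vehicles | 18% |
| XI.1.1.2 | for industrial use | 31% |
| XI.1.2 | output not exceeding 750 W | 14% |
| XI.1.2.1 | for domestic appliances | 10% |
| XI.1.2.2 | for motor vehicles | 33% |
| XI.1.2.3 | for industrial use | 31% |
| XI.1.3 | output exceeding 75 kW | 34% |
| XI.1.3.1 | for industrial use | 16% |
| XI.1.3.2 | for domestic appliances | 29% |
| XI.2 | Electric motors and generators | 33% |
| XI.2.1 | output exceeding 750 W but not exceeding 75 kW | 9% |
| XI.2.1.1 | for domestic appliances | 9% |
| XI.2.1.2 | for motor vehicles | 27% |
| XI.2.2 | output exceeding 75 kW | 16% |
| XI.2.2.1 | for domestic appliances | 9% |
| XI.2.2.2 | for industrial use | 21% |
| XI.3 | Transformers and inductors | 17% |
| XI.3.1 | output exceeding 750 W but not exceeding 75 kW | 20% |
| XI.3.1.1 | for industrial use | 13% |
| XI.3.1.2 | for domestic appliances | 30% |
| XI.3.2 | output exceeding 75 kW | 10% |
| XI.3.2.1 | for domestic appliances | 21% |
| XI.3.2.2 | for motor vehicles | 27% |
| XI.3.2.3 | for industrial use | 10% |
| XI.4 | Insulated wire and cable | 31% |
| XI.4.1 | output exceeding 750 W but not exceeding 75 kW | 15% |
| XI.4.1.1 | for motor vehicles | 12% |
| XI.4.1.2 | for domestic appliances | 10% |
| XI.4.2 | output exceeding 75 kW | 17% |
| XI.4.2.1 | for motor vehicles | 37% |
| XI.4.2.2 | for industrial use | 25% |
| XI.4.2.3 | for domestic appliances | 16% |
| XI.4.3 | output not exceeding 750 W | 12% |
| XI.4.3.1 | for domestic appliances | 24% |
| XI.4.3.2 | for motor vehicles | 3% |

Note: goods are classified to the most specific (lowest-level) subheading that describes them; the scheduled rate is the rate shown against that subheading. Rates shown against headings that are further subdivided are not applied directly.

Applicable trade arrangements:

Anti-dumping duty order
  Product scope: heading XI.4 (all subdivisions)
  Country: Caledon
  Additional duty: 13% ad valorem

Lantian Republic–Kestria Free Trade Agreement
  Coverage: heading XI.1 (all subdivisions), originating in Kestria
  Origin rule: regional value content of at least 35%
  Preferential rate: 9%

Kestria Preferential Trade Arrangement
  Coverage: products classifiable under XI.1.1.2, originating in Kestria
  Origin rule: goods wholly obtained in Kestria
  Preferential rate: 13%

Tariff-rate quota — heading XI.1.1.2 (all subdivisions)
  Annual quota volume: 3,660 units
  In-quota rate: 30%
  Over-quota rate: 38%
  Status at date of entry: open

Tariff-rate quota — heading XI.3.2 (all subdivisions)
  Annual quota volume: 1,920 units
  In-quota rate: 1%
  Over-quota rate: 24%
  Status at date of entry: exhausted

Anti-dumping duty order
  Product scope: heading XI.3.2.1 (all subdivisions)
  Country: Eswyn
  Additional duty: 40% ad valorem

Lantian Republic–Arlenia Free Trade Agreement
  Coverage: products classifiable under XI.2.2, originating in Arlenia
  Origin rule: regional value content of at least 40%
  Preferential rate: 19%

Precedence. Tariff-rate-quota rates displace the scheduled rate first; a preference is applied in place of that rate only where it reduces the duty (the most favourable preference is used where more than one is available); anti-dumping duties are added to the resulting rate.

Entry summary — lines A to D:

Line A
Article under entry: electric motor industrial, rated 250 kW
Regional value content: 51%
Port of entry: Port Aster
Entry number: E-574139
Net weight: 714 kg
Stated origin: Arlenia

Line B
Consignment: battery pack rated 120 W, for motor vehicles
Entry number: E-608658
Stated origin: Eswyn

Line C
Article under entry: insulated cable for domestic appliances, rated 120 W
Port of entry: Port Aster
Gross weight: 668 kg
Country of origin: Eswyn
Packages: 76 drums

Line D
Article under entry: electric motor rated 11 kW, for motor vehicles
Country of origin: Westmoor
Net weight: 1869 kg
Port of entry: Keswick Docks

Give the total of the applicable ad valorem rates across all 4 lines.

Line A: electric motor → XI.2; rated 250 kW → XI.2.2; industrial → XI.2.2.2. Scheduled 21%. Arlenia agreement on XI.2.2: RVC ≥ 40% → 19% available; preferential 19%. → 19%.
Line B: battery pack → XI.1; rated 120 W → XI.1.2; for motor vehicles → XI.1.2.2. Scheduled 33%. No special measure applies. → 33%.
Line C: insulated cable → XI.4; rated 120 W → XI.4.3; for domestic appliances → XI.4.3.1. Scheduled 24%. No special measure applies. → 24%.
Line D: electric motor → XI.2; rated 11 kW → XI.2.1; for motor vehicles → XI.2.1.2. Scheduled 27%. No special measure applies. → 27%.
Sum: 19% + 33% + 24% + 27% = 103%.

103%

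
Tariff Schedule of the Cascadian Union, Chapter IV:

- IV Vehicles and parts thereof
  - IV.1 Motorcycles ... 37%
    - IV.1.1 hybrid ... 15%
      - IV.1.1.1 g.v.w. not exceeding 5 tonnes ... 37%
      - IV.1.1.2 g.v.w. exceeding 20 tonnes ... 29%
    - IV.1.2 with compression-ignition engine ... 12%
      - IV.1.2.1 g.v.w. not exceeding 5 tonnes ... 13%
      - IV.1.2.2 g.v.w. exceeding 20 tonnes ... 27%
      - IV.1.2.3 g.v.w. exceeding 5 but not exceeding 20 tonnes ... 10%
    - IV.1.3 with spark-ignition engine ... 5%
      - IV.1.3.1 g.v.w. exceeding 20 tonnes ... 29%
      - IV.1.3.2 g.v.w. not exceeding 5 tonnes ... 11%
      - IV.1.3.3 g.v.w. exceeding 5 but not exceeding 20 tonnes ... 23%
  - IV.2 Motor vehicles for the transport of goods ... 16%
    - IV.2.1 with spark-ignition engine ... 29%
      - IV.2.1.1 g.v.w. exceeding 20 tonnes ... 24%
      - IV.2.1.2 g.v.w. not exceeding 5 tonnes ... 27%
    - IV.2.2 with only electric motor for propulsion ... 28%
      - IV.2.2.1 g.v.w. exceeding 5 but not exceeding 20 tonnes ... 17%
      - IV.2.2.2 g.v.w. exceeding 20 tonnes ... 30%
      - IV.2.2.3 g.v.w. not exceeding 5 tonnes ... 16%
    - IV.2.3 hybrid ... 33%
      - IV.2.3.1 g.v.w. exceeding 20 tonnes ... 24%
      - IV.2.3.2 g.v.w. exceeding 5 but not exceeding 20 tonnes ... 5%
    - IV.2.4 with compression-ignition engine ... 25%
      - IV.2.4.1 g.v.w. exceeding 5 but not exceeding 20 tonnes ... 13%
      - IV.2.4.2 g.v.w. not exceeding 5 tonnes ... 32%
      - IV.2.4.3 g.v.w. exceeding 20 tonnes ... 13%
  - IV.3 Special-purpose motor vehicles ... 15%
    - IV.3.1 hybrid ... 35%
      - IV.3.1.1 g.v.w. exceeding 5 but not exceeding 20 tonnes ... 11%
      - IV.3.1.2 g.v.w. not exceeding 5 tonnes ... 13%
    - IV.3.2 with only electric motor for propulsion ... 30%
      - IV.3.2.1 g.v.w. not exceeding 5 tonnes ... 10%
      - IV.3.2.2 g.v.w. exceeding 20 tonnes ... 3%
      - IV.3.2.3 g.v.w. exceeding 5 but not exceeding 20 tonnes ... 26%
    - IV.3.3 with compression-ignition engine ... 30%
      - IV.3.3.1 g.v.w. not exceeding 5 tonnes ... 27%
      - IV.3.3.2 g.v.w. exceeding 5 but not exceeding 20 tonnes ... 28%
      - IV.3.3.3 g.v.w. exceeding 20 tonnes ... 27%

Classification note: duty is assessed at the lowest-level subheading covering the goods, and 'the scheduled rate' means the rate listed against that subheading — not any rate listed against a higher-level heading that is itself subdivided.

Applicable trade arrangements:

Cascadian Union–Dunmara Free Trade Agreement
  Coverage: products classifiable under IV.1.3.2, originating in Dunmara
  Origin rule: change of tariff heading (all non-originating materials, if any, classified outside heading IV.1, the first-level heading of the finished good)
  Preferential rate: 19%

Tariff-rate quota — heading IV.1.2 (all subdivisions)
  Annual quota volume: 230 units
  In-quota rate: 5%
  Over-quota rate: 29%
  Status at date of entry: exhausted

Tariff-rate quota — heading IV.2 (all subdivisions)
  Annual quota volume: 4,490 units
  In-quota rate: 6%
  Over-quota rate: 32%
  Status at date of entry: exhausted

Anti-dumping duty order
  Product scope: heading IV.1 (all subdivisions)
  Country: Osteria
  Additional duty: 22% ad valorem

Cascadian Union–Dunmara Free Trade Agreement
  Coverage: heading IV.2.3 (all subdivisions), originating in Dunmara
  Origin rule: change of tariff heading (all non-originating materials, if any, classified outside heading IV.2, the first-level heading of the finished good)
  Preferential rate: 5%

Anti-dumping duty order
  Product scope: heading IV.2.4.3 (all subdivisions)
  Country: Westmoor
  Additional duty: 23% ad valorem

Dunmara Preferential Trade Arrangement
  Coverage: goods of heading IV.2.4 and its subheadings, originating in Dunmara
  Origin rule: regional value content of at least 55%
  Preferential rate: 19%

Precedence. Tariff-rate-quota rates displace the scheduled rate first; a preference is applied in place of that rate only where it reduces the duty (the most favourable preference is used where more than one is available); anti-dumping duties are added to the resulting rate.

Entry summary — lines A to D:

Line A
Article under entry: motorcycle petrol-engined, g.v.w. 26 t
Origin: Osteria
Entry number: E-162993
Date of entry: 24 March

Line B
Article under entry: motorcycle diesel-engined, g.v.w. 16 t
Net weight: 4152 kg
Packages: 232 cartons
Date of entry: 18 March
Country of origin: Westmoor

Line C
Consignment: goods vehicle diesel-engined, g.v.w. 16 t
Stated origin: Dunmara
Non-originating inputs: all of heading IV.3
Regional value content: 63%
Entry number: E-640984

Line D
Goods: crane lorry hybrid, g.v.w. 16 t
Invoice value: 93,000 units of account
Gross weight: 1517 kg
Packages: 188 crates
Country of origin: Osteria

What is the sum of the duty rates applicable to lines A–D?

110%

Line A: motorcycle → IV.1; petrol-engined → IV.1.3; g.v.w. 26 t → IV.1.3.1. Scheduled 29%. anti-dumping (Osteria, IV.1): +22%; total 29% + 22% = 51%. → 51%.
Line B: motorcycle → IV.1; diesel-engined → IV.1.2; g.v.w. 16 t → IV.1.2.3. Scheduled 10%. quota on IV.1.2 exhausted → over-quota 29%. → 29%.
Line C: goods vehicle → IV.2; diesel-engined → IV.2.4; g.v.w. 16 t → IV.2.4.1. Scheduled 13%. quota on IV.2 exhausted → over-quota 32%; Dunmara agreement on IV.1.3.2: IV.2.4.1 not covered; Dunmara agreement on IV.2.3: IV.2.4.1 not covered; Dunmara agreement on IV.2.4: RVC ≥ 55% → 19% available; preferential 19%. → 19%.
Line D: crane lorry → IV.3; hybrid → IV.3.1; g.v.w. 16 t → IV.3.1.1. Scheduled 11%. No special measure applies. → 11%.
Sum: 51% + 29% + 19% + 11% = 110%.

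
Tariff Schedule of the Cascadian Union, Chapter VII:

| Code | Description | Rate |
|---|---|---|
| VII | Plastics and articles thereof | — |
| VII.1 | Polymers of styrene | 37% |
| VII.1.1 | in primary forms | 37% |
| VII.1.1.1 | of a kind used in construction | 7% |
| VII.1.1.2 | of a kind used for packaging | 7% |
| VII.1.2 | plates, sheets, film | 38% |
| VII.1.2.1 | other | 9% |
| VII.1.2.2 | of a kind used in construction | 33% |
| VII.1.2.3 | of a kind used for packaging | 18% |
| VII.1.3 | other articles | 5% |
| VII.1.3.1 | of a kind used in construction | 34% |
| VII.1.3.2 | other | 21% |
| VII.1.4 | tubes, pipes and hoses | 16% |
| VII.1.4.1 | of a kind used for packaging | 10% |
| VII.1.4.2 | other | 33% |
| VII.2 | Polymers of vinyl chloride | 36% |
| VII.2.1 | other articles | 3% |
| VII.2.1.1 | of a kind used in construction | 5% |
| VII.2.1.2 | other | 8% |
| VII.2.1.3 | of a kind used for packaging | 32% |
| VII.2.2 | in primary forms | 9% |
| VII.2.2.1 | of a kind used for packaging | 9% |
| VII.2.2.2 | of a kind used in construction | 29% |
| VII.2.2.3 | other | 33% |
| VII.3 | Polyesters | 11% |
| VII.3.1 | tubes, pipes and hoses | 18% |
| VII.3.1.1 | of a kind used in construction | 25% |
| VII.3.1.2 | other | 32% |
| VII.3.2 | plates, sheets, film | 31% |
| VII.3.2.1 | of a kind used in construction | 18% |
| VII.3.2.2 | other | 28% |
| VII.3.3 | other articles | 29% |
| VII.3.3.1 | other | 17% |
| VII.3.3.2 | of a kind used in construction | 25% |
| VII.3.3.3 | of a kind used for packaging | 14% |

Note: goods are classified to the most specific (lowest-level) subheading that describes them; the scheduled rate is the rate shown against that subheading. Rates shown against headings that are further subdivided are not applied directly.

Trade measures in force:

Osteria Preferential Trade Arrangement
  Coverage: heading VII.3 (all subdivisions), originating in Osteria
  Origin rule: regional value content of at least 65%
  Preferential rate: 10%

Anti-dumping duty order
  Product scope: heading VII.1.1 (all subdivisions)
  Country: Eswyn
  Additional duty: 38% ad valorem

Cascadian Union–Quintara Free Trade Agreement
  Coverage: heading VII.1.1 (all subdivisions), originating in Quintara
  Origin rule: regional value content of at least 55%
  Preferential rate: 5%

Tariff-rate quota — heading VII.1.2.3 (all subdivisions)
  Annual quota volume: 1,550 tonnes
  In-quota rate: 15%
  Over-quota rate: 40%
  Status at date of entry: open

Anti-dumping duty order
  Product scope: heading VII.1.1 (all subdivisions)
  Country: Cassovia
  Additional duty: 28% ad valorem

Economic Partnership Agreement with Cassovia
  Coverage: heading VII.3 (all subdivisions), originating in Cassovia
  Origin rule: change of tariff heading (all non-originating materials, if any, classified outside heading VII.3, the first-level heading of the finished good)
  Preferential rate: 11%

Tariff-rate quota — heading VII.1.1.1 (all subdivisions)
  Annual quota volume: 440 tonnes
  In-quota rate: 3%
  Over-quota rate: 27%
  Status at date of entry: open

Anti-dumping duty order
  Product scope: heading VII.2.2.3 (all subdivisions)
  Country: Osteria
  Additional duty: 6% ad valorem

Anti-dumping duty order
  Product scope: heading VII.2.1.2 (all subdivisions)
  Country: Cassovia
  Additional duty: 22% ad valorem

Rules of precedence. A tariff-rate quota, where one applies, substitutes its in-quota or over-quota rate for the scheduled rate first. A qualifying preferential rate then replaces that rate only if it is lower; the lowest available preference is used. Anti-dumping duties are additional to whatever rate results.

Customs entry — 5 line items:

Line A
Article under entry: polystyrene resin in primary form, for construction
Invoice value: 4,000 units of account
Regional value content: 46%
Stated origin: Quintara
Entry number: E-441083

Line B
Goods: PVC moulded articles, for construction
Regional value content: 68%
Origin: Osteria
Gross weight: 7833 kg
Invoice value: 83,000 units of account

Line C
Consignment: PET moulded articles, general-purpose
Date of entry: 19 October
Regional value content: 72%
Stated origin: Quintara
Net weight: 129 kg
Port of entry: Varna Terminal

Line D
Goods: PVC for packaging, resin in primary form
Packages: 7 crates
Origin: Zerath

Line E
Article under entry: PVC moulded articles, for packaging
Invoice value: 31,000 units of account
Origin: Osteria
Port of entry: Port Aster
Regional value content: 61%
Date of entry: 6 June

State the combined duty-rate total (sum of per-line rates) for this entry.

Line A: polystyrene → VII.1; resin in primary form → VII.1.1; for construction → VII.1.1.1. Scheduled 7%. quota on VII.1.1.1 open → in-quota 3%; Quintara agreement on VII.1.1: RVC < 55%. → 3%.
Line B: PVC → VII.2; moulded articles → VII.2.1; for construction → VII.2.1.1. Scheduled 5%. Osteria agreement on VII.3: VII.2.1.1 not covered. → 5%.
Line C: PET → VII.3; moulded articles → VII.3.3; general-purpose → VII.3.3.1. Scheduled 17%. Quintara agreement on VII.1.1: VII.3.3.1 not covered. → 17%.
Line D: PVC → VII.2; resin in primary form → VII.2.2; for packaging → VII.2.2.1. Scheduled 9%. No special measure applies. → 9%.
Line E: PVC → VII.2; moulded articles → VII.2.1; for packaging → VII.2.1.3. Scheduled 32%. Osteria agreement on VII.3: VII.2.1.3 not covered. → 32%.
Sum: 3% + 5% + 17% + 9% + 32% = 66%.

66%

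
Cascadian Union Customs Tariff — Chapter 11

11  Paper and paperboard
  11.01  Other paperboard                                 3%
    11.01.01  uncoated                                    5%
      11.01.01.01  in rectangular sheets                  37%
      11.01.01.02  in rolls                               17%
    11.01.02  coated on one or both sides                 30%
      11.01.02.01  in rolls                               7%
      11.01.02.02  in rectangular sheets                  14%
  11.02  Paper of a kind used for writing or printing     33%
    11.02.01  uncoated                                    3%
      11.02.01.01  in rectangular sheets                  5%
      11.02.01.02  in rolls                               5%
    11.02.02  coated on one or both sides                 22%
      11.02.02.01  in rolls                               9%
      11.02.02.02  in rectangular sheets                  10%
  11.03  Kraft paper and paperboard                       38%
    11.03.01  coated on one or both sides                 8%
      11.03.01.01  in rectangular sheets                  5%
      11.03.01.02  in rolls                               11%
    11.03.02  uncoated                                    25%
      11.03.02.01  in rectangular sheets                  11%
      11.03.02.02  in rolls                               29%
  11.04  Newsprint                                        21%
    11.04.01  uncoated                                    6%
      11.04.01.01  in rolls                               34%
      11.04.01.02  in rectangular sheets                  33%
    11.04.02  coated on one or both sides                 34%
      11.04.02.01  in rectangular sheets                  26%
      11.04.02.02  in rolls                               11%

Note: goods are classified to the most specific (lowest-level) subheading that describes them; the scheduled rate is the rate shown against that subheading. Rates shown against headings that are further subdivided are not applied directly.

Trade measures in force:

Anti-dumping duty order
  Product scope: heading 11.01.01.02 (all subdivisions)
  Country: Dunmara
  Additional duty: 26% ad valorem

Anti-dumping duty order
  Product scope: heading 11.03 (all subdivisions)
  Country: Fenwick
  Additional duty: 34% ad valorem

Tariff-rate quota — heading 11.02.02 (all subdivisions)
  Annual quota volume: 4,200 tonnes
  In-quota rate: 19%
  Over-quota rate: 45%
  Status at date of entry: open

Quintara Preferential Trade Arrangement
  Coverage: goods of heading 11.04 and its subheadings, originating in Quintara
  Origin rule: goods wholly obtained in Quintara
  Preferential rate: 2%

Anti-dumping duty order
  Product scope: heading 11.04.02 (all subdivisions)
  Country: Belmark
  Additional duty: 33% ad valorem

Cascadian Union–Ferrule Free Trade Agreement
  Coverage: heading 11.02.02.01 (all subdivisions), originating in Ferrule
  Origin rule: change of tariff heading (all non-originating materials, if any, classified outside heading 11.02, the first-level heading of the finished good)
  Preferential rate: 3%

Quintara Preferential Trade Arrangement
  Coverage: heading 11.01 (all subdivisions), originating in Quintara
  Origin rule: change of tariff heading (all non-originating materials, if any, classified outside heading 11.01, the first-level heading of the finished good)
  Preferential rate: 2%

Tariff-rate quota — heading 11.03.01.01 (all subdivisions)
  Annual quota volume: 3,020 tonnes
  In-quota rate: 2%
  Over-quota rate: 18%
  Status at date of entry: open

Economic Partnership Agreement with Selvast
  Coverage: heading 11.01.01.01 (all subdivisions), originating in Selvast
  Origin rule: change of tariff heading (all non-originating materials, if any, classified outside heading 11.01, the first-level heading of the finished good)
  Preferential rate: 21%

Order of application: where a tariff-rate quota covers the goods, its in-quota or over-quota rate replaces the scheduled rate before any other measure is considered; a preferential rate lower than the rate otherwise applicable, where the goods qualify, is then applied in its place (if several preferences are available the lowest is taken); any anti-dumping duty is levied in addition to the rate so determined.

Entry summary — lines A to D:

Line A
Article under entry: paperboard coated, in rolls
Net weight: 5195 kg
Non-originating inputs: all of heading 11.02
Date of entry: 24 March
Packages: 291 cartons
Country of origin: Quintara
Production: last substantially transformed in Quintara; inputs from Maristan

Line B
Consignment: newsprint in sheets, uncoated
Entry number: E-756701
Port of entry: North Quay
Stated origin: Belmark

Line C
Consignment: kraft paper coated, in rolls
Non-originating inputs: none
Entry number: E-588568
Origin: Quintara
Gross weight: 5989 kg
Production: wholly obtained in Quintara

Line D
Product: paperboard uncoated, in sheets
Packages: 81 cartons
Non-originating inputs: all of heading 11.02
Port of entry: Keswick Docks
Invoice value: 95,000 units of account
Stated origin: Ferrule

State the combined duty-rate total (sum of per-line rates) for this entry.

Line A: paperboard → 11.01; coated → 11.01.02; in rolls → 11.01.02.01. Scheduled 7%. Quintara agreement on 11.04: 11.01.02.01 not covered; Quintara agreement on 11.01: CTH met → 2% available; preferential 2%. → 2%.
Line B: newsprint → 11.04; uncoated → 11.04.01; in sheets → 11.04.01.02. Scheduled 33%. No special measure applies. → 33%.
Line C: kraft paper → 11.03; coated → 11.03.01; in rolls → 11.03.01.02. Scheduled 11%. Quintara agreement on 11.04: 11.03.01.02 not covered; Quintara agreement on 11.01: 11.03.01.02 not covered. → 11%.
Line D: paperboard → 11.01; uncoated → 11.01.01; in sheets → 11.01.01.01. Scheduled 37%. Ferrule agreement on 11.02.02.01: 11.01.01.01 not covered. → 37%.
Sum: 2% + 33% + 11% + 37% = 83%.

83%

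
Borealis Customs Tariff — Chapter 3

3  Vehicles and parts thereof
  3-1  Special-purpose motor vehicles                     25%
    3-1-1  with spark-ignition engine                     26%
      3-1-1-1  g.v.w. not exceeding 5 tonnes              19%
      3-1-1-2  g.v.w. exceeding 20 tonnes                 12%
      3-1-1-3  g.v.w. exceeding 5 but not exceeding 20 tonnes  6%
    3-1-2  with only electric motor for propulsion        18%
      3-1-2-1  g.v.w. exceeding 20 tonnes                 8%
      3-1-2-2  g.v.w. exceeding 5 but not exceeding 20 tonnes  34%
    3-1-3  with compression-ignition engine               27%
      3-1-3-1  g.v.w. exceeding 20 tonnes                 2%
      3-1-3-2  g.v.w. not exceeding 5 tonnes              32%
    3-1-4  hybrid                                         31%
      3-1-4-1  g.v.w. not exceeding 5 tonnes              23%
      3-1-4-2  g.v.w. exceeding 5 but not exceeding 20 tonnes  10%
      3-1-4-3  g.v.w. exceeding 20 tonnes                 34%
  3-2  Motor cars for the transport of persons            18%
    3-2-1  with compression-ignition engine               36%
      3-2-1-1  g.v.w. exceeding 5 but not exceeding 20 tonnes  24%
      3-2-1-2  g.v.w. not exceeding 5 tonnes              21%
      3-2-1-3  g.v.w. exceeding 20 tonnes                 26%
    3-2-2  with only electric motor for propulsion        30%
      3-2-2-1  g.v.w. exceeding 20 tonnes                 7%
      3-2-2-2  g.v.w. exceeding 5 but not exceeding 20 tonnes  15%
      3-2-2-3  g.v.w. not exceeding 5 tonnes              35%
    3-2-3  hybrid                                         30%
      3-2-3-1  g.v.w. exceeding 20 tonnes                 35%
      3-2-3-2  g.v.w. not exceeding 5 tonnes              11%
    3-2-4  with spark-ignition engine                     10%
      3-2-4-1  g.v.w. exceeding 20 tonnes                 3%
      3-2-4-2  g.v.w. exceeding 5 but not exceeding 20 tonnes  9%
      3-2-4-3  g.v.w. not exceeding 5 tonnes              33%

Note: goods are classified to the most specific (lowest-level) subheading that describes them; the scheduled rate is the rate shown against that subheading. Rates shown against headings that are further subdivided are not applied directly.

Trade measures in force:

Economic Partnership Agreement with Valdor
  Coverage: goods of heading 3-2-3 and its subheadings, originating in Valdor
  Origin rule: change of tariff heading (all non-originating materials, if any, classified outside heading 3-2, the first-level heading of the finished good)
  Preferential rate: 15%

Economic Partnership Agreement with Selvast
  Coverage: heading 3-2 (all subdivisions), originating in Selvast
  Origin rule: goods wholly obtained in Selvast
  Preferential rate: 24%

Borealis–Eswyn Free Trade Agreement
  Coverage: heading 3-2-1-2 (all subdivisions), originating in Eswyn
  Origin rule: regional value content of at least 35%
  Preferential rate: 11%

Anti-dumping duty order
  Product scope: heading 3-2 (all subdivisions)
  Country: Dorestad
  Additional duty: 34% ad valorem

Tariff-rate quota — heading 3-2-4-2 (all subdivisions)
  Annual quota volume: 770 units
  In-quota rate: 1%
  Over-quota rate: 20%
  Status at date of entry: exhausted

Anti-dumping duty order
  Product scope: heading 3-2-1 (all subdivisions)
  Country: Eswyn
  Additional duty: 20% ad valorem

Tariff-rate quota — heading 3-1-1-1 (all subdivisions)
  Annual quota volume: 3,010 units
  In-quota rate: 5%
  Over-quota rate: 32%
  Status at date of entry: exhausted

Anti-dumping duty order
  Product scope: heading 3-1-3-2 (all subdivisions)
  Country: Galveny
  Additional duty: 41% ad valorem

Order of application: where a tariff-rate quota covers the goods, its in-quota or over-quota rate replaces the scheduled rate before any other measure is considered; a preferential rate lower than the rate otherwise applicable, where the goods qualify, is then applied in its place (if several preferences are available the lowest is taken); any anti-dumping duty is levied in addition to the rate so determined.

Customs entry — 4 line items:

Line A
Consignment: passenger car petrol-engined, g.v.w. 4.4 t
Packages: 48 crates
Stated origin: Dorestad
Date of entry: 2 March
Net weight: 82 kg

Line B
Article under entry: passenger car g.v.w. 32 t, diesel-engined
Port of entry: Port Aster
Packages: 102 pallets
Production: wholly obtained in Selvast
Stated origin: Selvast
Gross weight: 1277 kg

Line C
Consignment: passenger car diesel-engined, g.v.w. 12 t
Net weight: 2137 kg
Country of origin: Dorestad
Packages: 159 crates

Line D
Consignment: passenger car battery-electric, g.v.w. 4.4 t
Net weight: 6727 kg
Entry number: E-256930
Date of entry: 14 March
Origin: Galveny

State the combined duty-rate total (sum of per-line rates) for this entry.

184%

Line A: passenger car → 3-2; petrol-engined → 3-2-4; g.v.w. 4.4 t → 3-2-4-3. Scheduled 33%. anti-dumping (Dorestad, 3-2): +34%; total 33% + 34% = 67%. → 67%.
Line B: passenger car → 3-2; diesel-engined → 3-2-1; g.v.w. 32 t → 3-2-1-3. Scheduled 26%. Selvast agreement on 3-2: wholly obtained → 24% available; preferential 24%. → 24%.
Line C: passenger car → 3-2; diesel-engined → 3-2-1; g.v.w. 12 t → 3-2-1-1. Scheduled 24%. anti-dumping (Dorestad, 3-2): +34%; total 24% + 34% = 58%. → 58%.
Line D: passenger car → 3-2; battery-electric → 3-2-2; g.v.w. 4.4 t → 3-2-2-3. Scheduled 35%. No special measure applies. → 35%.
Sum: 67% + 24% + 58% + 35% = 184%.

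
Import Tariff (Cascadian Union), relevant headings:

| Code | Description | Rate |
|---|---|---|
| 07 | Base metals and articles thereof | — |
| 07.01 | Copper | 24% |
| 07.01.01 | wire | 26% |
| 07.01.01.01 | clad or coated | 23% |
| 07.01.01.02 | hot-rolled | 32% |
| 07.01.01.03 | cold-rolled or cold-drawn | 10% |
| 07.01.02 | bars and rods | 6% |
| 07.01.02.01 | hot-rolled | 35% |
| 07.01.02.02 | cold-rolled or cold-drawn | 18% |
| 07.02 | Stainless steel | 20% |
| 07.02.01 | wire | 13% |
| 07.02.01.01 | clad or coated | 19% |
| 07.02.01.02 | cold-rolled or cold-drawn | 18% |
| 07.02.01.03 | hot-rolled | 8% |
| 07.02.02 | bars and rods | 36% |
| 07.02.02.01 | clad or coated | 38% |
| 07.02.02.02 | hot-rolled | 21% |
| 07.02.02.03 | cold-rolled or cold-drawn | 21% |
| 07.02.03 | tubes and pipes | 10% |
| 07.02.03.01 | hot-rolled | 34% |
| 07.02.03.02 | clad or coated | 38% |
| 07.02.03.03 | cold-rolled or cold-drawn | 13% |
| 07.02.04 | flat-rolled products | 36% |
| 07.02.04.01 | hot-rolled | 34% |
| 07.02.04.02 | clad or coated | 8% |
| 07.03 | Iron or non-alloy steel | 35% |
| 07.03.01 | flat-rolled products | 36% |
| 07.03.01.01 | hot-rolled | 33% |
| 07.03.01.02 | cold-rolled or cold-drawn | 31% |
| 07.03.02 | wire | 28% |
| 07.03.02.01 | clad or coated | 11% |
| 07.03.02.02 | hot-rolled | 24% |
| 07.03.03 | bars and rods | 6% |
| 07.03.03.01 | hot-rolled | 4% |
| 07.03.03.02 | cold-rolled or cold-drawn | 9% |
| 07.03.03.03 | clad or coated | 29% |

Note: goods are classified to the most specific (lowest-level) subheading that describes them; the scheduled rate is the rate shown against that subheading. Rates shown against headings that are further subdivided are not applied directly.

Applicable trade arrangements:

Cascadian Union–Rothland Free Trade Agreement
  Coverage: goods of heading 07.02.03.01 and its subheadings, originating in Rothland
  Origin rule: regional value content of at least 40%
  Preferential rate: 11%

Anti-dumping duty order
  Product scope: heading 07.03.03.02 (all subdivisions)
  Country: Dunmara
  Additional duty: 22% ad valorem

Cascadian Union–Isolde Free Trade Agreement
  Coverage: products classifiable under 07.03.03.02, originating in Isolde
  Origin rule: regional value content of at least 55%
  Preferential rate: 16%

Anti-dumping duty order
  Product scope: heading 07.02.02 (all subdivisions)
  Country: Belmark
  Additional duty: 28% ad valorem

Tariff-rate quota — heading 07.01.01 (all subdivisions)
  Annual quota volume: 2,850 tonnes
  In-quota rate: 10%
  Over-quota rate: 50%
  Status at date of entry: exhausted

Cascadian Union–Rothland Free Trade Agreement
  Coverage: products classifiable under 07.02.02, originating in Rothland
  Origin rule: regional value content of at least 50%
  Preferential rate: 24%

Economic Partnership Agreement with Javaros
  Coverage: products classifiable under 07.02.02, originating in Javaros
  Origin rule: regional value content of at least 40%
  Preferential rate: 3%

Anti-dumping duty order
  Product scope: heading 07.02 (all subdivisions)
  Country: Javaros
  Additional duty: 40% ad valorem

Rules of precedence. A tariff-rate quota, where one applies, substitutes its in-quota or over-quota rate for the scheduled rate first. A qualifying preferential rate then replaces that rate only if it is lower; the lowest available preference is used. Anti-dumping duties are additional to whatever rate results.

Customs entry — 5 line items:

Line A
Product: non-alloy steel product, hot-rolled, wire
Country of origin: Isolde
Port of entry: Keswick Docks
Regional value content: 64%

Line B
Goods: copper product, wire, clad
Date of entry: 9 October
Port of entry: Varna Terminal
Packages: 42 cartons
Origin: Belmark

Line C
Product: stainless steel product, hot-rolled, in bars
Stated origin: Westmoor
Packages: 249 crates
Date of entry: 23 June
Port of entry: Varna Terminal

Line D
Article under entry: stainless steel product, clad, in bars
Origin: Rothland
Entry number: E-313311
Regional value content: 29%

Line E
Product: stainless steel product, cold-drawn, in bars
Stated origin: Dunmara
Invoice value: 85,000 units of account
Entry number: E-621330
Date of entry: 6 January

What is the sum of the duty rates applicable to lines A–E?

154%

Line A: non-alloy steel → 07.03; wire → 07.03.02; hot-rolled → 07.03.02.02. Scheduled 24%. Isolde agreement on 07.03.03.02: 07.03.02.02 not covered. → 24%.
Line B: copper → 07.01; wire → 07.01.01; clad → 07.01.01.01. Scheduled 23%. quota on 07.01.01 exhausted → over-quota 50%. → 50%.
Line C: stainless steel → 07.02; in bars → 07.02.02; hot-rolled → 07.02.02.02. Scheduled 21%. No special measure applies. → 21%.
Line D: stainless steel → 07.02; in bars → 07.02.02; clad → 07.02.02.01. Scheduled 38%. Rothland agreement on 07.02.03.01: 07.02.02.01 not covered; Rothland agreement on 07.02.02: RVC < 50%. → 38%.
Line E: stainless steel → 07.02; in bars → 07.02.02; cold-drawn → 07.02.02.03. Scheduled 21%. No special measure applies. → 21%.
Sum: 24% + 50% + 21% + 38% + 21% = 154%.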